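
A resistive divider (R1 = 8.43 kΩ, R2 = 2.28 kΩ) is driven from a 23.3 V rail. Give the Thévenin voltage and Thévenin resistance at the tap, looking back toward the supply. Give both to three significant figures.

V_th = 4.96 V, R_th = 1.79 kΩ

V_th is the open-circuit tap voltage: 23.3 × 2.28/(8.43 + 2.28) = 4.96 V.
With the supply zeroed, R1 and R2 appear in parallel from the tap: R_th = R1‖R2 = (8.43 × 2.28)/10.71 = 1.79 kΩ.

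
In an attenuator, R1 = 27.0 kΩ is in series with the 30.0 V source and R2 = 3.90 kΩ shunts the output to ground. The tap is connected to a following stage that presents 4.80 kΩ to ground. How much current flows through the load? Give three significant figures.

R2‖R_L = 2.152 kΩ; V_out = 30.0 × 2.152/29.15 = 2.214 V.
I_L = V_out / R_L = 2.214 / 4.80 kΩ = 0.461 mA.

I_L ≈ 0.461 mA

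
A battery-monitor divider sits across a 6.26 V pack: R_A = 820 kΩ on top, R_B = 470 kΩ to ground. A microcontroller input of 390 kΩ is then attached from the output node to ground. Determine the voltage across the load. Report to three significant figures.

The load sits in parallel with R_B: R_B‖R_L = (470 × 390) / (470 + 390) = 213.1 kΩ.
V_out = 6.26 × 213.1 / (820 + 213.1) = 6.26 × 213.1/1033 = 1.29 V.

V_out ≈ 1.29 V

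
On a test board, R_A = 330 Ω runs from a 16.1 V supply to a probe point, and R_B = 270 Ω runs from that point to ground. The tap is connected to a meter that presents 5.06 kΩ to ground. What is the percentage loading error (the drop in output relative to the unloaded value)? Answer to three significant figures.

2.85 %

The divider's output (Thévenin) resistance is R_A‖R_B = 148.5 Ω.
Fractional drop under load = R_th/(R_th + R_L) = 148.5 / (148.5 + 5060) = 0.02851.
So the output falls by 2.85 %.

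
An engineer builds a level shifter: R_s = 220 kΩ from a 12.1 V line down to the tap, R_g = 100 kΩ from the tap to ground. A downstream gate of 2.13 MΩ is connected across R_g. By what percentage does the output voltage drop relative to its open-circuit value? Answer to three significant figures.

3.13 %

The divider's output (Thévenin) resistance is R_s‖R_g = 68.75 kΩ.
Fractional drop under load = R_th/(R_th + R_L) = 68.75 / (68.75 + 2130) = 0.03127.
So the output falls by 3.13 %.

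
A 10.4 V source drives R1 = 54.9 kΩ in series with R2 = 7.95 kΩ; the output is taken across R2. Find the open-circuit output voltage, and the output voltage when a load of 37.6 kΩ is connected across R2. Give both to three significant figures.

Open-circuit: V = 10.4 × 7.95/(54.9 + 7.95) = 1.32 V.
With the load, R2 becomes R2‖R_L = 6.562 kΩ, so V = 10.4 × 6.562/61.46 = 1.11 V.

Unloaded: 1.32 V; loaded: 1.11 V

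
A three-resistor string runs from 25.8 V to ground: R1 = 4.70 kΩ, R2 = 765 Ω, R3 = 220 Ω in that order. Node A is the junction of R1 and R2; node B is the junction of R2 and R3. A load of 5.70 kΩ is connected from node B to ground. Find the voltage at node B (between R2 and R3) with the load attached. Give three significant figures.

At node B, R3 is in parallel with the load: R3‖R_L = 211.8 Ω.
Below node A the resistance is R2 + (R3‖R_L) = 976.8 Ω, so V_A = 25.8 × 976.8/5677 = 4.439 V.
Then V_B = V_A × (R3‖R_L)/(R2 + R3‖R_L) = 4.439 × 211.8/976.8 = 0.963 V.

V ≈ 0.963 V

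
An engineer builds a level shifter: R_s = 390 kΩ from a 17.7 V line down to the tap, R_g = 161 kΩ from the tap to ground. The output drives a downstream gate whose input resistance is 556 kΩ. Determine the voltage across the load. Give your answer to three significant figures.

The load sits in parallel with R_g: R_g‖R_L = (161 × 556) / (161 + 556) = 124.8 kΩ.
V_out = 17.7 × 124.8 / (390 + 124.8) = 17.7 × 124.8/514.8 = 4.29 V.
(Unloaded it would have been 5.17 V.)

V_out ≈ 4.29 V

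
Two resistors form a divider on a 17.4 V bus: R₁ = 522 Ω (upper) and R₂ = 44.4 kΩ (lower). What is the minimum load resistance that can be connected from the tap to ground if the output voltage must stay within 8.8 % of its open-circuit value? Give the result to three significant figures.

Output resistance R_th = R₁‖R₂ = (522 × 44400)/44920 = 515.9 Ω.
The fractional drop is R_th/(R_th + R_L); requiring this ≤ 0.0880 gives R_L ≥ R_th(1/0.0880 − 1) = 515.9 × 10.36 = 5.35 kΩ.

R_L(min) ≈ 5.35 kΩ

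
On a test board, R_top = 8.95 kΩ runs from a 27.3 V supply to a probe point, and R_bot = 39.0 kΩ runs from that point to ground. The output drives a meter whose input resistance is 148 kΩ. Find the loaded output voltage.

V_out ≈ 21.2 V

The load sits in parallel with R_bot: R_bot‖R_L = (39.0 × 148) / (39.0 + 148) = 30.87 kΩ.
V_out = 27.3 × 30.87 / (8.95 + 30.87) = 27.3 × 30.87/39.82 = 21.2 V.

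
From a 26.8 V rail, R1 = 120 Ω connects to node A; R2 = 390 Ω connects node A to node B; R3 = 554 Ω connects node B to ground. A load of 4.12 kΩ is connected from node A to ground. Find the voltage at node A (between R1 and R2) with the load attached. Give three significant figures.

V ≈ 23.2 V

Below node A the series string R2+R3 = 944.0 Ω sits in parallel with the 4120 Ω load: 768.0 Ω.
V_A = 26.8 × 768.0/(120 + 768.0) = 23.2 V.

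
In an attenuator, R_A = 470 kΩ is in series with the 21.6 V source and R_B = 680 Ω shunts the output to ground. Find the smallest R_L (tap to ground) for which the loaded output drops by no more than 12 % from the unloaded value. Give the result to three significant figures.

R_L(min) ≈ 4.98 kΩ

Output resistance R_th = R_A‖R_B = (470000 × 680)/470700 = 679.0 Ω.
The fractional drop is R_th/(R_th + R_L); requiring this ≤ 0.120 gives R_L ≥ R_th(1/0.120 − 1) = 679.0 × 7.333 = 4.98 kΩ.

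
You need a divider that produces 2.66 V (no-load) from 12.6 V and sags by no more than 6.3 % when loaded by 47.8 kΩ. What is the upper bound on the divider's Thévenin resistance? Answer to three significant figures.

Loading drop = R_th/(R_th + R_L) ≤ 0.0630, so R_th ≤ R_L · ε/(1−ε) = 47.8 kΩ × 0.0630/0.9370 = 3.21 kΩ.

R_th ≤ 3.21 kΩ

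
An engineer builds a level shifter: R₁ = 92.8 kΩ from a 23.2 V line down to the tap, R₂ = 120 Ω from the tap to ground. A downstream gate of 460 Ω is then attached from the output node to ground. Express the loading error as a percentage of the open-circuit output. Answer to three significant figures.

20.7 %

Unloaded V = 23.2 × 120/92920 = 0.02996 V.
Loaded: R₂‖R_L = 95.17 Ω, giving V = 23.2 × 95.17/92900 = 0.02377 V.
Drop = (0.02996 − 0.02377) / 0.02996 = 20.7 %.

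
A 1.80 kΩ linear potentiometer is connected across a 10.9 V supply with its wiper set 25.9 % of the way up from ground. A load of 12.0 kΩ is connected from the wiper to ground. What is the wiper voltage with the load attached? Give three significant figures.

The wiper splits the pot into (1−α)R = 1334 Ω above and αR = 466.2 Ω below.
Lower section ‖ load = 448.8 Ω.
V_wiper = 10.9 × 448.8/(1334 + 448.8) = 2.74 V.

V ≈ 2.74 V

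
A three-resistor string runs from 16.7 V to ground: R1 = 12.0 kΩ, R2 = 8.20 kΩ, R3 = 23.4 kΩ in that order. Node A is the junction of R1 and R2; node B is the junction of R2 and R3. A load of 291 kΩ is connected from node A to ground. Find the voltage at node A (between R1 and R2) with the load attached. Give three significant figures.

V ≈ 11.8 V

Below node A the series string R2+R3 = 31.60 kΩ sits in parallel with the 291 kΩ load: 28.50 kΩ.
V_A = 16.7 × 28.50/(12.0 + 28.50) = 11.8 V.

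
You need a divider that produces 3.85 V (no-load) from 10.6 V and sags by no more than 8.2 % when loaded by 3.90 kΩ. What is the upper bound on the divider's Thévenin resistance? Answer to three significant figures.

Loading drop = R_th/(R_th + R_L) ≤ 0.0820, so R_th ≤ R_L · ε/(1−ε) = 3.90 kΩ × 0.0820/0.9180 = 348 Ω.

R_th ≤ 348 Ω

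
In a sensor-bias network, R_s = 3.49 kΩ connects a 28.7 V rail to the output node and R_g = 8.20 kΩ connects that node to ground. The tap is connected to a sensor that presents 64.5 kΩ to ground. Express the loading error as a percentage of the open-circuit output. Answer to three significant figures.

3.66 %

The divider's output (Thévenin) resistance is R_s‖R_g = 2.448 kΩ.
Fractional drop under load = R_th/(R_th + R_L) = 2.448 / (2.448 + 64.5) = 0.03657.
So the output falls by 3.66 %.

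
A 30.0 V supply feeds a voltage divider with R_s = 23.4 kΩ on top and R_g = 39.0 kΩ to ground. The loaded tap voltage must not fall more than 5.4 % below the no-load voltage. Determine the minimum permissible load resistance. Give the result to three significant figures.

Output resistance R_th = R_s‖R_g = (23.4 × 39.0)/62.40 = 14.62 kΩ.
The fractional drop is R_th/(R_th + R_L); requiring this ≤ 0.0540 gives R_L ≥ R_th(1/0.0540 − 1) = 14.62 × 17.52 = 256 kΩ.

R_L(min) ≈ 256 kΩ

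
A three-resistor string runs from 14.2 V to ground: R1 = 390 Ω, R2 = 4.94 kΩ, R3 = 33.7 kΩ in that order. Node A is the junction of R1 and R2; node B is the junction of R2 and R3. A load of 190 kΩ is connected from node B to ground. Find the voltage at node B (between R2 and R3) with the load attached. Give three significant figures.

At node B, R3 is in parallel with the load: R3‖R_L = 28620 Ω.
Below node A the resistance is R2 + (R3‖R_L) = 33560 Ω, so V_A = 14.2 × 33560/33950 = 14.04 V.
Then V_B = V_A × (R3‖R_L)/(R2 + R3‖R_L) = 14.04 × 28620/33560 = 12.0 V.

V ≈ 12.0 V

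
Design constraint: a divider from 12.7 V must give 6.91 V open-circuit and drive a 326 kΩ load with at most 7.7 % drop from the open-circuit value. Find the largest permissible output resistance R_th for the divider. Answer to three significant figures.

R_th ≤ 27.2 kΩ

Loading drop = R_th/(R_th + R_L) ≤ 0.0770, so R_th ≤ R_L · ε/(1−ε) = 326 kΩ × 0.0770/0.9230 = 27.2 kΩ.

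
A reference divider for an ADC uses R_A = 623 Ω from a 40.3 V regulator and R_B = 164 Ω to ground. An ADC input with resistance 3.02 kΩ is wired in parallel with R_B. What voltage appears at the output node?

The load sits in parallel with R_B: R_B‖R_L = (164 × 3020) / (164 + 3020) = 155.6 Ω.
V_out = 40.3 × 155.6 / (623 + 155.6) = 40.3 × 155.6/778.6 = 8.05 V.

V_out ≈ 8.05 V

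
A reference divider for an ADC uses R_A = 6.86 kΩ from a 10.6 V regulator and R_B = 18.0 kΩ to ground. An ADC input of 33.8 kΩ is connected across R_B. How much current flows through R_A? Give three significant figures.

I ≈ 0.570 mA

R_B‖R_L = 11.75 kΩ, so the source sees R_A + R_B‖R_L = 18.61 kΩ.
I = 10.6 V / 18.61 kΩ = 0.570 mA.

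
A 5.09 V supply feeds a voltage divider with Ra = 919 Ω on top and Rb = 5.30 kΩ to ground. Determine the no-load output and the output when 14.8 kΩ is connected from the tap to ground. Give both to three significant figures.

Unloaded: 4.34 V; loaded: 4.12 V

Open-circuit: V = 5.09 × 5300/(919 + 5300) = 4.34 V.
With the load, Rb becomes Rb‖R_L = 3902 Ω, so V = 5.09 × 3902/4821 = 4.12 V.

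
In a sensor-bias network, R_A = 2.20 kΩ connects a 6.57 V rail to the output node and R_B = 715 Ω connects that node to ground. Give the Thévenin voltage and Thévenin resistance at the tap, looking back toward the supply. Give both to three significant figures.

V_th is the open-circuit tap voltage: 6.57 × 715/(2200 + 715) = 1.61 V.
With the supply zeroed, R_A and R_B appear in parallel from the tap: R_th = R_A‖R_B = (2200 × 715)/2915 = 540 Ω.

V_th = 1.61 V, R_th = 540 Ω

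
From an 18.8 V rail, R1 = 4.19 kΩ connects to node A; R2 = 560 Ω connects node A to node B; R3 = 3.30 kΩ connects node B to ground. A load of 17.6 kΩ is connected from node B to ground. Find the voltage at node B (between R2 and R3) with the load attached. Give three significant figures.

At node B, R3 is in parallel with the load: R3‖R_L = 2779 Ω.
Below node A the resistance is R2 + (R3‖R_L) = 3339 Ω, so V_A = 18.8 × 3339/7529 = 8.337 V.
Then V_B = V_A × (R3‖R_L)/(R2 + R3‖R_L) = 8.337 × 2779/3339 = 6.94 V.

V ≈ 6.94 V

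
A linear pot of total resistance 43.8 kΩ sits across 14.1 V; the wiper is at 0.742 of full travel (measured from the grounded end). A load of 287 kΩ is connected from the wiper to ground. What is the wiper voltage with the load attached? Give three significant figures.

The wiper splits the pot into (1−α)R = 11.30 kΩ above and αR = 32.50 kΩ below.
Lower section ‖ load = 29.19 kΩ.
V_wiper = 14.1 × 29.19/(11.30 + 29.19) = 10.2 V.

V ≈ 10.2 V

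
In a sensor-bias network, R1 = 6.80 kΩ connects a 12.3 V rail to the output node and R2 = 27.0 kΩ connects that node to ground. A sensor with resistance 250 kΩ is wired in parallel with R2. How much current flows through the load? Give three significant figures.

I_L ≈ 0.0385 mA

R2‖R_L = 24.37 kΩ; V_out = 12.3 × 24.37/31.17 = 9.616 V.
I_L = V_out / R_L = 9.616 / 250 kΩ = 0.0385 mA.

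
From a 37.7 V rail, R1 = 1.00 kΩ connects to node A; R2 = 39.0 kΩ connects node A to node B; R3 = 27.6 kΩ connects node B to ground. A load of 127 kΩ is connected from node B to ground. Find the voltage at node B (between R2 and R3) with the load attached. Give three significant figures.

At node B, R3 is in parallel with the load: R3‖R_L = 22.67 kΩ.
Below node A the resistance is R2 + (R3‖R_L) = 61.67 kΩ, so V_A = 37.7 × 61.67/62.67 = 37.10 V.
Then V_B = V_A × (R3‖R_L)/(R2 + R3‖R_L) = 37.10 × 22.67/61.67 = 13.6 V.

V ≈ 13.6 V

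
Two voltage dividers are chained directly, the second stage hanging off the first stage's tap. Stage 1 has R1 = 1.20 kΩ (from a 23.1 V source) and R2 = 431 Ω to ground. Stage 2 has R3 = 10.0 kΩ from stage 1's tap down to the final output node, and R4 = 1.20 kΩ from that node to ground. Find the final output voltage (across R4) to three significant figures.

Stage 2 presents R3+R4 = 11200 Ω as a load on stage 1's tap.
Stage 1's lower leg becomes R2‖(R3+R4) = 415.0 Ω, so V_mid = 23.1 × 415.0/1615 = 5.936 V.
Stage 2 is itself unloaded: V_out = V_mid × R4/(R3+R4) = 5.936 × 1200/11200 = 0.636 V.

V_out ≈ 0.636 V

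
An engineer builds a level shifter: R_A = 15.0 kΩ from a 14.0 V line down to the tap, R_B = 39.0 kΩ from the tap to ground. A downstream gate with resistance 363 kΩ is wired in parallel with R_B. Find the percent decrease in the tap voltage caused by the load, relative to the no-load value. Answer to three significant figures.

2.90 %

The divider's output (Thévenin) resistance is R_A‖R_B = 10.83 kΩ.
Fractional drop under load = R_th/(R_th + R_L) = 10.83 / (10.83 + 363) = 0.02898.
So the output falls by 2.90 %.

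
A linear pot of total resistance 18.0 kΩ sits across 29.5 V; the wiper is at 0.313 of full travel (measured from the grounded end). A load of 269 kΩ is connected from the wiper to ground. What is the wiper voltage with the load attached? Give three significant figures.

The wiper splits the pot into (1−α)R = 12.37 kΩ above and αR = 5.634 kΩ below.
Lower section ‖ load = 5.518 kΩ.
V_wiper = 29.5 × 5.518/(12.37 + 5.518) = 9.10 V.

V ≈ 9.10 V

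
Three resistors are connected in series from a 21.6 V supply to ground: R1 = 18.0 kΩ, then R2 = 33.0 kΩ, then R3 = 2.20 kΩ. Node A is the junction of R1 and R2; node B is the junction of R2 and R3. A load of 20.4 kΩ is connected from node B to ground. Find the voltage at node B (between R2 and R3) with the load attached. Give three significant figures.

At node B, R3 is in parallel with the load: R3‖R_L = 1.986 kΩ.
Below node A the resistance is R2 + (R3‖R_L) = 34.99 kΩ, so V_A = 21.6 × 34.99/52.99 = 14.26 V.
Then V_B = V_A × (R3‖R_L)/(R2 + R3‖R_L) = 14.26 × 1.986/34.99 = 0.810 V.

V ≈ 0.810 V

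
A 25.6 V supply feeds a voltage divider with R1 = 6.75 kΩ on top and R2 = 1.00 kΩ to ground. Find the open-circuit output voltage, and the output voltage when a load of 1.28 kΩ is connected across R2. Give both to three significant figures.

Unloaded: 3.30 V; loaded: 1.97 V

Open-circuit: V = 25.6 × 1.00/(6.75 + 1.00) = 3.30 V.
With the load, R2 becomes R2‖R_L = 0.5614 kΩ, so V = 25.6 × 0.5614/7.311 = 1.97 V.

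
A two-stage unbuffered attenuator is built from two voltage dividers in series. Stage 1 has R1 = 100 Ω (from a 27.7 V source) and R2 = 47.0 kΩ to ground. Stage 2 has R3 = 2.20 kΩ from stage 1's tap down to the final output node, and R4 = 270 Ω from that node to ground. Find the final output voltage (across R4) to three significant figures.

Stage 2 presents R3+R4 = 2470 Ω as a load on stage 1's tap.
Stage 1's lower leg becomes R2‖(R3+R4) = 2347 Ω, so V_mid = 27.7 × 2347/2447 = 26.57 V.
Stage 2 is itself unloaded: V_out = V_mid × R4/(R3+R4) = 26.57 × 270/2470 = 2.90 V.

V_out ≈ 2.90 V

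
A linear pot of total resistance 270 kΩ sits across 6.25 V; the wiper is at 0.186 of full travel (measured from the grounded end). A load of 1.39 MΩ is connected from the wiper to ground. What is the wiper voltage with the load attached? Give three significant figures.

The wiper splits the pot into (1−α)R = 219.8 kΩ above and αR = 50.22 kΩ below.
Lower section ‖ load = 48.47 kΩ.
V_wiper = 6.25 × 48.47/(219.8 + 48.47) = 1.13 V.

V ≈ 1.13 V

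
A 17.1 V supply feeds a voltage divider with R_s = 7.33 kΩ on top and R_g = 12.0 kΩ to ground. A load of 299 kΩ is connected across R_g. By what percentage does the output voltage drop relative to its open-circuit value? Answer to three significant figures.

1.50 %

The divider's output (Thévenin) resistance is R_s‖R_g = 4.550 kΩ.
Fractional drop under load = R_th/(R_th + R_L) = 4.550 / (4.550 + 299) = 0.01499.
So the output falls by 1.50 %.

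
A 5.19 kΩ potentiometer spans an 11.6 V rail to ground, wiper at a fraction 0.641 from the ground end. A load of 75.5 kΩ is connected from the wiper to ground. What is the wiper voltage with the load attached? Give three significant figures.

V ≈ 7.32 V

The wiper splits the pot into (1−α)R = 1.863 kΩ above and αR = 3.327 kΩ below.
Lower section ‖ load = 3.186 kΩ.
V_wiper = 11.6 × 3.186/(1.863 + 3.186) = 7.32 V.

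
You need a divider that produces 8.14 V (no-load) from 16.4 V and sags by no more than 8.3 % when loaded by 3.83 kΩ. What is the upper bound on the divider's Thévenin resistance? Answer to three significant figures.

R_th ≤ 347 Ω

Loading drop = R_th/(R_th + R_L) ≤ 0.0830, so R_th ≤ R_L · ε/(1−ε) = 3.83 kΩ × 0.0830/0.9170 = 347 Ω.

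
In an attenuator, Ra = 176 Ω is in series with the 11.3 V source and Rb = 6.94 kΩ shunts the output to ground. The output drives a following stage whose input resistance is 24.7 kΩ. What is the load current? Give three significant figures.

I_L ≈ 0.443 mA

Rb‖R_L = 5418 Ω; V_out = 11.3 × 5418/5594 = 10.94 V.
I_L = V_out / R_L = 10.94 / 24.7 kΩ = 0.443 mA.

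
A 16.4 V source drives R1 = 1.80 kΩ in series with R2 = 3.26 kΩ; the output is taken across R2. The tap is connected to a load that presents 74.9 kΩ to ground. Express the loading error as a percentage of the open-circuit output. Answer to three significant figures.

The divider's output (Thévenin) resistance is R1‖R2 = 1.160 kΩ.
Fractional drop under load = R_th/(R_th + R_L) = 1.160 / (1.160 + 74.9) = 0.01525.
So the output falls by 1.52 %.

1.52 %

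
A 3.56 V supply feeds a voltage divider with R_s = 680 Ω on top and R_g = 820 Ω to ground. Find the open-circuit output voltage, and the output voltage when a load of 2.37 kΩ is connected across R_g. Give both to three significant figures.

Unloaded: 1.95 V; loaded: 1.68 V

Open-circuit: V = 3.56 × 820/(680 + 820) = 1.95 V.
With the load, R_g becomes R_g‖R_L = 609.2 Ω, so V = 3.56 × 609.2/1289 = 1.68 V.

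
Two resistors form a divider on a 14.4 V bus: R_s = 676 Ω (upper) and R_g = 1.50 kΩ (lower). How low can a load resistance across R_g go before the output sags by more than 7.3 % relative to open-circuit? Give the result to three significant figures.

Output resistance R_th = R_s‖R_g = (676 × 1500)/2176 = 466.0 Ω.
The fractional drop is R_th/(R_th + R_L); requiring this ≤ 0.0730 gives R_L ≥ R_th(1/0.0730 − 1) = 466.0 × 12.70 = 5.92 kΩ.

R_L(min) ≈ 5.92 kΩ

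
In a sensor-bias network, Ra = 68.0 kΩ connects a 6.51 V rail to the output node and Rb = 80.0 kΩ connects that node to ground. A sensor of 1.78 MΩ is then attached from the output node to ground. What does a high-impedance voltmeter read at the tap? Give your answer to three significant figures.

V_out ≈ 3.45 V

The load sits in parallel with Rb: Rb‖R_L = (80.0 × 1780) / (80.0 + 1780) = 76.56 kΩ.
V_out = 6.51 × 76.56 / (68.0 + 76.56) = 6.51 × 76.56/144.6 = 3.45 V.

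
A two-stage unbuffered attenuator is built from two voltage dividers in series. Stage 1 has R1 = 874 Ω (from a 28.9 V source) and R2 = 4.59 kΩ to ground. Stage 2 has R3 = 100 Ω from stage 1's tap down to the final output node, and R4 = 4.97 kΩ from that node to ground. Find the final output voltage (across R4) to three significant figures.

Stage 2 presents R3+R4 = 5070 Ω as a load on stage 1's tap.
Stage 1's lower leg becomes R2‖(R3+R4) = 2409 Ω, so V_mid = 28.9 × 2409/3283 = 21.21 V.
Stage 2 is itself unloaded: V_out = V_mid × R4/(R3+R4) = 21.21 × 4970/5070 = 20.8 V.

V_out ≈ 20.8 V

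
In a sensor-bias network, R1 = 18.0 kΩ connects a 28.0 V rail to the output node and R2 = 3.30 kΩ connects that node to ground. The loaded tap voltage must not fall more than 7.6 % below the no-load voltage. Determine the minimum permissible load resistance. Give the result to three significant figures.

Output resistance R_th = R1‖R2 = (18.0 × 3.30)/21.30 = 2.789 kΩ.
The fractional drop is R_th/(R_th + R_L); requiring this ≤ 0.0760 gives R_L ≥ R_th(1/0.0760 − 1) = 2.789 × 12.16 = 33.9 kΩ.

R_L(min) ≈ 33.9 kΩ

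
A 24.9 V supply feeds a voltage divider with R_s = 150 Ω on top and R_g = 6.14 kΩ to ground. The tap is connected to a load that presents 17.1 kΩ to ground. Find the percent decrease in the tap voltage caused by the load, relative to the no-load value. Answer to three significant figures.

The divider's output (Thévenin) resistance is R_s‖R_g = 146.4 Ω.
Fractional drop under load = R_th/(R_th + R_L) = 146.4 / (146.4 + 17100) = 0.008490.
So the output falls by 0.849 %.

0.849 %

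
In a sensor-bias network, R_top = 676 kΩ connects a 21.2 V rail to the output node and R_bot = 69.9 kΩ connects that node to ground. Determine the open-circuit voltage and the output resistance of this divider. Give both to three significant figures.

V_th is the open-circuit tap voltage: 21.2 × 69.9/(676 + 69.9) = 1.99 V.
With the supply zeroed, R_top and R_bot appear in parallel from the tap: R_th = R_top‖R_bot = (676 × 69.9)/745.9 = 63.3 kΩ.

V_th = 1.99 V, R_th = 63.3 kΩ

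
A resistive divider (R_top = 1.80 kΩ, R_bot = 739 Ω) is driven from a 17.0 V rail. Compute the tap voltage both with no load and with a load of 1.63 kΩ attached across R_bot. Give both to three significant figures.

Unloaded: 4.95 V; loaded: 3.74 V

Open-circuit: V = 17.0 × 739/(1800 + 739) = 4.95 V.
With the load, R_bot becomes R_bot‖R_L = 508.5 Ω, so V = 17.0 × 508.5/2308 = 3.74 V.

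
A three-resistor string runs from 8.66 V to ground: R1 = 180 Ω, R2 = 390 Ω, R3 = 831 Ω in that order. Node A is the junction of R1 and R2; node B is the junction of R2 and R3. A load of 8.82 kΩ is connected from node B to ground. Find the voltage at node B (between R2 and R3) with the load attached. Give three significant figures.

V ≈ 4.95 V

At node B, R3 is in parallel with the load: R3‖R_L = 759.4 Ω.
Below node A the resistance is R2 + (R3‖R_L) = 1149 Ω, so V_A = 8.66 × 1149/1329 = 7.487 V.
Then V_B = V_A × (R3‖R_L)/(R2 + R3‖R_L) = 7.487 × 759.4/1149 = 4.95 V.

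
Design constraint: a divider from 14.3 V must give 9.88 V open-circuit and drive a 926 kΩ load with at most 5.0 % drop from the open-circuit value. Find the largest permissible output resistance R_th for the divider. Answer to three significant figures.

Loading drop = R_th/(R_th + R_L) ≤ 0.0500, so R_th ≤ R_L · ε/(1−ε) = 926 kΩ × 0.0500/0.9500 = 48.7 kΩ.

R_th ≤ 48.7 kΩ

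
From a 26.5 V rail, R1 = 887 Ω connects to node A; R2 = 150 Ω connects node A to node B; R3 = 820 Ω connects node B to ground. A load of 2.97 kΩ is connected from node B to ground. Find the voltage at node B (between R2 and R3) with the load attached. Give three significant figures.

At node B, R3 is in parallel with the load: R3‖R_L = 642.6 Ω.
Below node A the resistance is R2 + (R3‖R_L) = 792.6 Ω, so V_A = 26.5 × 792.6/1680 = 12.51 V.
Then V_B = V_A × (R3‖R_L)/(R2 + R3‖R_L) = 12.51 × 642.6/792.6 = 10.1 V.

V ≈ 10.1 V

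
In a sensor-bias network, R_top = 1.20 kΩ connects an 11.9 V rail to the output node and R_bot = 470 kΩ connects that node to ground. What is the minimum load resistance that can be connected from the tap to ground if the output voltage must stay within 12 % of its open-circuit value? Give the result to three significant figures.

R_L(min) ≈ 8.78 kΩ

Output resistance R_th = R_top‖R_bot = (1.20 × 470)/471.2 = 1.197 kΩ.
The fractional drop is R_th/(R_th + R_L); requiring this ≤ 0.120 gives R_L ≥ R_th(1/0.120 − 1) = 1.197 × 7.333 = 8.78 kΩ.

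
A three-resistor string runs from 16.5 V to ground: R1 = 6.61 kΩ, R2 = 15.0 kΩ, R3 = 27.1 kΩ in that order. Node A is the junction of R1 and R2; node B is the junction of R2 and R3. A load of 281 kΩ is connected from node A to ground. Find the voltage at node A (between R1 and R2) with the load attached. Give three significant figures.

V ≈ 14.0 V

Below node A the series string R2+R3 = 42.10 kΩ sits in parallel with the 281 kΩ load: 36.61 kΩ.
V_A = 16.5 × 36.61/(6.61 + 36.61) = 14.0 V.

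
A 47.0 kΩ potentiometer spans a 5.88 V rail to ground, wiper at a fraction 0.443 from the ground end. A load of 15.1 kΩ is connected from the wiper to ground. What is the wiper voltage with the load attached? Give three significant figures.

V ≈ 1.47 V

The wiper splits the pot into (1−α)R = 26.18 kΩ above and αR = 20.82 kΩ below.
Lower section ‖ load = 8.752 kΩ.
V_wiper = 5.88 × 8.752/(26.18 + 8.752) = 1.47 V.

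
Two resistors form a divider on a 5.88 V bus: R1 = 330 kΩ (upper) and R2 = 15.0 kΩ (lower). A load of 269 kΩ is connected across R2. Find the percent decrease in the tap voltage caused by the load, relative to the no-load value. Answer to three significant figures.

The divider's output (Thévenin) resistance is R1‖R2 = 14.35 kΩ.
Fractional drop under load = R_th/(R_th + R_L) = 14.35 / (14.35 + 269) = 0.05064.
So the output falls by 5.06 %.

5.06 %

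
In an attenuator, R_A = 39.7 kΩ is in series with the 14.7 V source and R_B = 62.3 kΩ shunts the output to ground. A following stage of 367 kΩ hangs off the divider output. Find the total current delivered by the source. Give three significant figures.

I ≈ 0.158 mA

R_B‖R_L = 53.26 kΩ, so the source sees R_A + R_B‖R_L = 92.96 kΩ.
I = 14.7 V / 92.96 kΩ = 0.158 mA.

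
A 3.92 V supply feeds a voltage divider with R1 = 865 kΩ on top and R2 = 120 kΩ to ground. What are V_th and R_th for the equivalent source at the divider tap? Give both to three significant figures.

V_th is the open-circuit tap voltage: 3.92 × 120/(865 + 120) = 0.478 V.
With the supply zeroed, R1 and R2 appear in parallel from the tap: R_th = R1‖R2 = (865 × 120)/985.0 = 105 kΩ.

V_th = 0.478 V, R_th = 105 kΩ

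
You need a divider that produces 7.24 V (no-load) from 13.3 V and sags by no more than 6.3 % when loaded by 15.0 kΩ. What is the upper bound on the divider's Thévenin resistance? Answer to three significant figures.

R_th ≤ 1.01 kΩ

Loading drop = R_th/(R_th + R_L) ≤ 0.0630, so R_th ≤ R_L · ε/(1−ε) = 15.0 kΩ × 0.0630/0.9370 = 1.01 kΩ.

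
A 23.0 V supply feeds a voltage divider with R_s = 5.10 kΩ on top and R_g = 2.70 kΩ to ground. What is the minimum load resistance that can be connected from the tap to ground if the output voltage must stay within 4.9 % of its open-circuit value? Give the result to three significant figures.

Output resistance R_th = R_s‖R_g = (5.10 × 2.70)/7.800 = 1.765 kΩ.
The fractional drop is R_th/(R_th + R_L); requiring this ≤ 0.0490 gives R_L ≥ R_th(1/0.0490 − 1) = 1.765 × 19.41 = 34.3 kΩ.

R_L(min) ≈ 34.3 kΩ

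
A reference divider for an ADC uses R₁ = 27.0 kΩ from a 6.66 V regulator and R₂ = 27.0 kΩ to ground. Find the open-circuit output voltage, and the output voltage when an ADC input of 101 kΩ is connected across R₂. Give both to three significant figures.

Open-circuit: V = 6.66 × 27.0/(27.0 + 27.0) = 3.33 V.
With the load, R₂ becomes R₂‖R_L = 21.30 kΩ, so V = 6.66 × 21.30/48.30 = 2.94 V.

Unloaded: 3.33 V; loaded: 2.94 V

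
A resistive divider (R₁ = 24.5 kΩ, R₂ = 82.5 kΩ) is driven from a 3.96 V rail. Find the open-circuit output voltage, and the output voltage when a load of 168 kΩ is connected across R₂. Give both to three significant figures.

Open-circuit: V = 3.96 × 82.5/(24.5 + 82.5) = 3.05 V.
With the load, R₂ becomes R₂‖R_L = 55.33 kΩ, so V = 3.96 × 55.33/79.83 = 2.74 V.

Unloaded: 3.05 V; loaded: 2.74 V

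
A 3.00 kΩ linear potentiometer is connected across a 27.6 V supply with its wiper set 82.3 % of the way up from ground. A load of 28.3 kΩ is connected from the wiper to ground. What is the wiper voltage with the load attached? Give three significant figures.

V ≈ 22.4 V

The wiper splits the pot into (1−α)R = 531.0 Ω above and αR = 2469 Ω below.
Lower section ‖ load = 2271 Ω.
V_wiper = 27.6 × 2271/(531.0 + 2271) = 22.4 V.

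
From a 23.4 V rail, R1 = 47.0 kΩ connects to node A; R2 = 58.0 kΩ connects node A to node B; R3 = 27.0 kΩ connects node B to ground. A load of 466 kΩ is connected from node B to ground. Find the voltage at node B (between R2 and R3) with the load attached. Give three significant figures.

At node B, R3 is in parallel with the load: R3‖R_L = 25.52 kΩ.
Below node A the resistance is R2 + (R3‖R_L) = 83.52 kΩ, so V_A = 23.4 × 83.52/130.5 = 14.97 V.
Then V_B = V_A × (R3‖R_L)/(R2 + R3‖R_L) = 14.97 × 25.52/83.52 = 4.58 V.

V ≈ 4.58 V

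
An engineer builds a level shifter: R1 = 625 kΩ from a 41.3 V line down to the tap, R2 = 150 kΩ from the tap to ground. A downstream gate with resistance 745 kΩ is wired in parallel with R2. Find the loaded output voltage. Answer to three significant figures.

V_out ≈ 6.88 V

The load sits in parallel with R2: R2‖R_L = (150 × 745) / (150 + 745) = 124.9 kΩ.
V_out = 41.3 × 124.9 / (625 + 124.9) = 41.3 × 124.9/749.9 = 6.88 V.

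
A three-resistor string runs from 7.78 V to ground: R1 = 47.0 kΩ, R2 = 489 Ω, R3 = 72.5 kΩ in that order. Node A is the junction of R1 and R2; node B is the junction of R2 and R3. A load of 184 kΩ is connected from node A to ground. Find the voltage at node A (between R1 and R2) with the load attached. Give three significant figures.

Below node A the series string R2+R3 = 72990 Ω sits in parallel with the 184000 Ω load: 52260 Ω.
V_A = 7.78 × 52260/(47000 + 52260) = 4.10 V.

V ≈ 4.10 V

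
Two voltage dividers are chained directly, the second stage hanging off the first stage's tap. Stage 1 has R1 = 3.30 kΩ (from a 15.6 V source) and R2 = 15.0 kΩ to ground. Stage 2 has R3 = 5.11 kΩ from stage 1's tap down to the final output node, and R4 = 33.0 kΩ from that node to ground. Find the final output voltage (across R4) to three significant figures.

Stage 2 presents R3+R4 = 38.11 kΩ as a load on stage 1's tap.
Stage 1's lower leg becomes R2‖(R3+R4) = 10.76 kΩ, so V_mid = 15.6 × 10.76/14.06 = 11.94 V.
Stage 2 is itself unloaded: V_out = V_mid × R4/(R3+R4) = 11.94 × 33.0/38.11 = 10.3 V.

V_out ≈ 10.3 V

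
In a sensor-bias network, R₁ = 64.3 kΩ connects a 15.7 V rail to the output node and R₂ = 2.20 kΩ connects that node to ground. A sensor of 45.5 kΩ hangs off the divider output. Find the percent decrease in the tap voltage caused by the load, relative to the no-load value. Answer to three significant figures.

The divider's output (Thévenin) resistance is R₁‖R₂ = 2.127 kΩ.
Fractional drop under load = R_th/(R_th + R_L) = 2.127 / (2.127 + 45.5) = 0.04466.
So the output falls by 4.47 %.

4.47 %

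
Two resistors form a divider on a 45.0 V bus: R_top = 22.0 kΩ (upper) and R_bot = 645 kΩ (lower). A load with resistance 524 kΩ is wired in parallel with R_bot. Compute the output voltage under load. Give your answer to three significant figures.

The load sits in parallel with R_bot: R_bot‖R_L = (645 × 524) / (645 + 524) = 289.1 kΩ.
V_out = 45.0 × 289.1 / (22.0 + 289.1) = 45.0 × 289.1/311.1 = 41.8 V.
(Unloaded it would have been 43.5 V.)

V_out ≈ 41.8 V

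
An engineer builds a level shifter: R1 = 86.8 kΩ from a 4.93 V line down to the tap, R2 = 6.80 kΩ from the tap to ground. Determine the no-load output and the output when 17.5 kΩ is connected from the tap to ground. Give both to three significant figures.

Unloaded: 0.358 V; loaded: 0.263 V

Open-circuit: V = 4.93 × 6.80/(86.8 + 6.80) = 0.358 V.
With the load, R2 becomes R2‖R_L = 4.897 kΩ, so V = 4.93 × 4.897/91.70 = 0.263 V.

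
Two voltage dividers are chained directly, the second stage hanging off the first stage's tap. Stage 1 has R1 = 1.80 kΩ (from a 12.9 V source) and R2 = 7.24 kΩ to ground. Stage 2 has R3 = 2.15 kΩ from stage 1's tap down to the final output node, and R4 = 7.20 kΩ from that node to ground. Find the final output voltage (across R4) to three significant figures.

V_out ≈ 6.89 V

Stage 2 presents R3+R4 = 9.350 kΩ as a load on stage 1's tap.
Stage 1's lower leg becomes R2‖(R3+R4) = 4.080 kΩ, so V_mid = 12.9 × 4.080/5.880 = 8.951 V.
Stage 2 is itself unloaded: V_out = V_mid × R4/(R3+R4) = 8.951 × 7.20/9.350 = 6.89 V.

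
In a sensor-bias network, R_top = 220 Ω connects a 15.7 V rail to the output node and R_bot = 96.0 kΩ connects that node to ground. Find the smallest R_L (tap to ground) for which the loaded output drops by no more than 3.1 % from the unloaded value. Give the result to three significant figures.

Output resistance R_th = R_top‖R_bot = (220 × 96000)/96220 = 219.5 Ω.
The fractional drop is R_th/(R_th + R_L); requiring this ≤ 0.0310 gives R_L ≥ R_th(1/0.0310 − 1) = 219.5 × 31.26 = 6.86 kΩ.

R_L(min) ≈ 6.86 kΩ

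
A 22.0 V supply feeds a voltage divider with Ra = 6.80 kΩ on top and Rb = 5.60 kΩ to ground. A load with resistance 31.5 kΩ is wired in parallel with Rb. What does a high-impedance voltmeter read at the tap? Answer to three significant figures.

The load sits in parallel with Rb: Rb‖R_L = (5.60 × 31.5) / (5.60 + 31.5) = 4.755 kΩ.
V_out = 22.0 × 4.755 / (6.80 + 4.755) = 22.0 × 4.755/11.55 = 9.05 V.
(Unloaded it would have been 9.94 V.)

V_out ≈ 9.05 V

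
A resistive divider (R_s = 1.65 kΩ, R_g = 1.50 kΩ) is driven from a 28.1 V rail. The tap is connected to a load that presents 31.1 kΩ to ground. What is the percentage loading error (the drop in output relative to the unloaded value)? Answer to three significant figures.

2.46 %

The divider's output (Thévenin) resistance is R_s‖R_g = 0.7857 kΩ.
Fractional drop under load = R_th/(R_th + R_L) = 0.7857 / (0.7857 + 31.1) = 0.02464.
So the output falls by 2.46 %.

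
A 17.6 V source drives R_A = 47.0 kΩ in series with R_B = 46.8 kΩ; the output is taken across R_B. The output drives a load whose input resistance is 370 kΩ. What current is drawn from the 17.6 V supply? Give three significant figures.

R_B‖R_L = 41.55 kΩ, so the source sees R_A + R_B‖R_L = 88.55 kΩ.
I = 17.6 V / 88.55 kΩ = 0.199 mA.

I ≈ 0.199 mA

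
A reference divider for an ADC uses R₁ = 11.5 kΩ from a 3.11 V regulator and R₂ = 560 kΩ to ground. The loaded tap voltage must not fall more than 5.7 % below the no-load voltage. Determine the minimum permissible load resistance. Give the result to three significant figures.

R_L(min) ≈ 186 kΩ

Output resistance R_th = R₁‖R₂ = (11.5 × 560)/571.5 = 11.27 kΩ.
The fractional drop is R_th/(R_th + R_L); requiring this ≤ 0.0570 gives R_L ≥ R_th(1/0.0570 − 1) = 11.27 × 16.54 = 186 kΩ.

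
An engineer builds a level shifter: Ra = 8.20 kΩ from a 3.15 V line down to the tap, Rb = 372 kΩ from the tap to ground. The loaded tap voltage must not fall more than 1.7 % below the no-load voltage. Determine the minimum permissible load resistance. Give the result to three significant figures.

R_L(min) ≈ 464 kΩ

Output resistance R_th = Ra‖Rb = (8.20 × 372)/380.2 = 8.023 kΩ.
The fractional drop is R_th/(R_th + R_L); requiring this ≤ 0.0170 gives R_L ≥ R_th(1/0.0170 − 1) = 8.023 × 57.82 = 464 kΩ.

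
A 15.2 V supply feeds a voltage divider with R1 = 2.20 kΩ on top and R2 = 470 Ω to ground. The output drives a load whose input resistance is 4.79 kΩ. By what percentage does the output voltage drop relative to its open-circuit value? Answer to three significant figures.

7.48 %

The divider's output (Thévenin) resistance is R1‖R2 = 387.3 Ω.
Fractional drop under load = R_th/(R_th + R_L) = 387.3 / (387.3 + 4790) = 0.07480.
So the output falls by 7.48 %.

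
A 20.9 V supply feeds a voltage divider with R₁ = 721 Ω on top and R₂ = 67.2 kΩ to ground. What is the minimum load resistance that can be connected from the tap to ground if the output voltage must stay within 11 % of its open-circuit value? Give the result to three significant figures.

Output resistance R_th = R₁‖R₂ = (721 × 67200)/67920 = 713.3 Ω.
The fractional drop is R_th/(R_th + R_L); requiring this ≤ 0.110 gives R_L ≥ R_th(1/0.110 − 1) = 713.3 × 8.091 = 5.77 kΩ.

R_L(min) ≈ 5.77 kΩ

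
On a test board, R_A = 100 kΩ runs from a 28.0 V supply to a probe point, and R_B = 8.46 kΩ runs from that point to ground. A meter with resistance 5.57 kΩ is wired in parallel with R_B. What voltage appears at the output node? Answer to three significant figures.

The load sits in parallel with R_B: R_B‖R_L = (8.46 × 5.57) / (8.46 + 5.57) = 3.359 kΩ.
V_out = 28.0 × 3.359 / (100 + 3.359) = 28.0 × 3.359/103.4 = 0.910 V.

V_out ≈ 0.910 V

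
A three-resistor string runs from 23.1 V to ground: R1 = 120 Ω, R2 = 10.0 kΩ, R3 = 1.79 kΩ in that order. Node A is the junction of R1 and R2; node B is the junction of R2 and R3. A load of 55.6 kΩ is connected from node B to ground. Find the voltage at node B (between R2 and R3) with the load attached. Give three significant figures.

At node B, R3 is in parallel with the load: R3‖R_L = 1734 Ω.
Below node A the resistance is R2 + (R3‖R_L) = 11730 Ω, so V_A = 23.1 × 11730/11850 = 22.87 V.
Then V_B = V_A × (R3‖R_L)/(R2 + R3‖R_L) = 22.87 × 1734/11730 = 3.38 V.

V ≈ 3.38 V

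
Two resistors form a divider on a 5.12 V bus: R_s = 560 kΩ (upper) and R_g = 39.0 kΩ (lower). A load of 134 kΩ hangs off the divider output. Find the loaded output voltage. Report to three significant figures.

V_out ≈ 0.262 V

The load sits in parallel with R_g: R_g‖R_L = (39.0 × 134) / (39.0 + 134) = 30.21 kΩ.
V_out = 5.12 × 30.21 / (560 + 30.21) = 5.12 × 30.21/590.2 = 0.262 V.
(Unloaded it would have been 0.333 V.)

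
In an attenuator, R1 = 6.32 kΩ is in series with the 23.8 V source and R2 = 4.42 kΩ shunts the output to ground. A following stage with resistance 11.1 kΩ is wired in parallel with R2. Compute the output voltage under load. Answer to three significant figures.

V_out ≈ 7.94 V

The load sits in parallel with R2: R2‖R_L = (4.42 × 11.1) / (4.42 + 11.1) = 3.161 kΩ.
V_out = 23.8 × 3.161 / (6.32 + 3.161) = 23.8 × 3.161/9.481 = 7.94 V.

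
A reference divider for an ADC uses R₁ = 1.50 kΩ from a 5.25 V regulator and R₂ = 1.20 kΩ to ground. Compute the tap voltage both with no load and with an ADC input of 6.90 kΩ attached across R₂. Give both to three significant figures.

Open-circuit: V = 5.25 × 1.20/(1.50 + 1.20) = 2.33 V.
With the load, R₂ becomes R₂‖R_L = 1.022 kΩ, so V = 5.25 × 1.022/2.522 = 2.13 V.

Unloaded: 2.33 V; loaded: 2.13 V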